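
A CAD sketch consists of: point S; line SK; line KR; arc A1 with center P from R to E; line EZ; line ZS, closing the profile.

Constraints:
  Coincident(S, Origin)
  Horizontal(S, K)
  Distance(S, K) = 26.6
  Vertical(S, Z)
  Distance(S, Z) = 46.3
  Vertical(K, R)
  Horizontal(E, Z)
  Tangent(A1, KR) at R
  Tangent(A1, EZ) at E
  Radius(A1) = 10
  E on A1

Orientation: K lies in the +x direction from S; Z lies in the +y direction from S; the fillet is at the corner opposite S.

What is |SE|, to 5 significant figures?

49.186

S is at the origin; S and K share the same y with |SK| = 26.6 and K on the +x side, so K = (26.600, 0.0000). SZ is vertical with |SZ| = 46.3 and Z on the +y side, so Z = (0.0000, 46.300). The virtual corner opposite S is at (26.600, 46.300). Since A1 is tangent to KR there, PR ⟂ KR and tangency of A1 to EZ means the radius PE is perpendicular to EZ, with radius 10.0, so the center P sits 10.0 in from both sides at P = (16.600, 36.300). That places the tangent points at R = (26.600, 36.300) on KR and E = (16.600, 46.300) on EZ. Then |SE| = |E − S| = 49.186.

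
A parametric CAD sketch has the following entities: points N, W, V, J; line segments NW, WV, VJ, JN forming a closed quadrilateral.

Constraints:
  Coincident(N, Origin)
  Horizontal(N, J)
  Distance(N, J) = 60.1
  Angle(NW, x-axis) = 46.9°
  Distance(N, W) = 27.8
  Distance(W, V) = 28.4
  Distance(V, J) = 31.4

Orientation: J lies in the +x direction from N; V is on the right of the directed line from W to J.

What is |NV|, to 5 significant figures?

29.951

N is at the origin; NJ is horizontal with |NJ| = 60.1 and J in +x, so J = (60.1, 0). NW runs at 46.9° with |NW| = 27.8, so W = (18.995, 20.299). V is determined by |WV| = 28.4 and |VJ| = 31.4 together: it lies at the intersection of circle(W, 28.4) and circle(J, 31.4). With |WJ| = 45.844, the foot of the radical line on WJ is 20.965 from W and the perpendicular offset is √(28.4² − 20.965²) = 19.158. Taking the right-of-WJ solution: V = (29.311, -6.1618).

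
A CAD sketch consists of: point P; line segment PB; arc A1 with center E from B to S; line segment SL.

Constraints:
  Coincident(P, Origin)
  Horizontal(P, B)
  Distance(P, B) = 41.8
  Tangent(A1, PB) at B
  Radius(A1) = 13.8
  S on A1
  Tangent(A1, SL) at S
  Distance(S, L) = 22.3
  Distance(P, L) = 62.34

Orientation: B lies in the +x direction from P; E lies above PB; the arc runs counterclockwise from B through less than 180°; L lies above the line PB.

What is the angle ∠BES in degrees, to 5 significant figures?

106.92°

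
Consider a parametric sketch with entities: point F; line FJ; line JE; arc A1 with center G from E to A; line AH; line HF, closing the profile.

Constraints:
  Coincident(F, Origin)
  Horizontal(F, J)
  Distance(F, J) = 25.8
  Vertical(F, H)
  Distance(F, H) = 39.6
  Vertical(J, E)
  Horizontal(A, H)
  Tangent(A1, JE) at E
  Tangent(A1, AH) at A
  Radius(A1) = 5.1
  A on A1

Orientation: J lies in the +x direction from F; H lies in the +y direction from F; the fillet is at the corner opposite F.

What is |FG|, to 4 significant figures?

40.23

F is at the origin; FJ is horizontal with |FJ| = 25.8 and J on the +x side, so J = (25.80, 0.000). FH is vertical with |FH| = 39.6 and H on the +y side, so H = (0.000, 39.60). The virtual corner opposite F is at (25.80, 39.60). A1 meets JE tangentially, so GE is at right angles to JE and tangency of A1 to AH means the radius GA is perpendicular to AH, with radius 5.1, so the center G sits 5.1 in from both sides at G = (20.70, 34.50). Then |FG| = |G − F| = 40.23.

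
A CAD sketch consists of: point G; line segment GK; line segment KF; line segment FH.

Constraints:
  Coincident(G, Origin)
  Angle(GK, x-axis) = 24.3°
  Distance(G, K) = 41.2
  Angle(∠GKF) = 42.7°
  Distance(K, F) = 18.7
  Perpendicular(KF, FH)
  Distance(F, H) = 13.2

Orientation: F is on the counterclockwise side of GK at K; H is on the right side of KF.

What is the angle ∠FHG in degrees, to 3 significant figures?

15.7°

G is at the origin; GK runs at 24.3° with length 41.2, so K = 41.2·(cos 24.3°, sin 24.3°) = (37.5, 17.0). ∠GKF = 42.7°, so KF runs at 24.3° + (180° − 42.7°) = 162° from the x-axis; with |KF| = 18.7, F = K + 18.7·(cos 162°, sin 162°) = (19.8, 22.9). KF is perpendicular to FH; with |FH| = 13.2 on the right of KF, H = F + 13.2·(0.316, 0.949) = (24.0, 35.4). Then cos ∠FHG = HF·HG / (|HF||HG|), giving 15.7°.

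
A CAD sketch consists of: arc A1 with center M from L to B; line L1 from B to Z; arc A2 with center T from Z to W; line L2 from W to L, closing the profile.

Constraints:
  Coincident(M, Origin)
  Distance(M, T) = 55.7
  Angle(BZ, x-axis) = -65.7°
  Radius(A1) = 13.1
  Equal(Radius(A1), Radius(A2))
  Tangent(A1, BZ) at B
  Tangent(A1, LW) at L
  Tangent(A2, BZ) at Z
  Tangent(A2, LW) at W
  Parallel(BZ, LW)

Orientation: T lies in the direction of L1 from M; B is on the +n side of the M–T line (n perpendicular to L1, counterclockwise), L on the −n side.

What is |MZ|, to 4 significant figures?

57.22

The slot axis is L1's direction at -65.7°, so u = (cos -65.7°, sin -65.7°) = (0.4115, -0.9114) and n = (−sin -65.7°, cos -65.7°) = (0.9114, 0.4115). M is at the origin and T lies 55.7 along u from M, so T = 55.7·u = (22.92, -50.77). Tangency of A1 to both parallel lines with radius 13.1 puts B and L at M ± 13.1·n: B = (11.94, 5.391), L = (-11.94, -5.391). Equal radii place Z and W the same way about T: Z = T + 13.1·n = (34.86, -45.37), W = T − 13.1·n = (10.98, -56.16). Then |MZ| = |Z − M| = 57.22.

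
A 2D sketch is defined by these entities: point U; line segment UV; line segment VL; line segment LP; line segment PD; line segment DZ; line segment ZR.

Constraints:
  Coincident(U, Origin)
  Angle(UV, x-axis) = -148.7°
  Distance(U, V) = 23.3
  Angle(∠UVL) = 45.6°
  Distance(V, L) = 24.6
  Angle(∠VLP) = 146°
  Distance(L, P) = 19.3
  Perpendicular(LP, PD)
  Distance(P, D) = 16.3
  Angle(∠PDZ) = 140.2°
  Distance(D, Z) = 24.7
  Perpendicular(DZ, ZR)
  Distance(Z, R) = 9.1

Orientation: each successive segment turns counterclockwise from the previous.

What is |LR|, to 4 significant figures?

29.66

U is at the origin; UV runs at -148.7° with length 23.3, so V = (-19.91, -12.10). ∠UVL = 45.6° gives VL at -14.30° from the x-axis; with |VL| = 24.6, L = (3.929, -18.18). ∠VLP = 146.0° gives LP at 19.70° from the x-axis; with |LP| = 19.3, P = (22.10, -11.68). LP is perpendicular to PD, so PD runs at 109.7°; with |PD| = 16.3, D = (16.60, 3.671). ∠PDZ = 140.2° gives DZ at 149.5° from the x-axis; with |DZ| = 24.7, Z = (-4.678, 16.21). DZ is perpendicular to ZR, so ZR runs at -120.5°; with |ZR| = 9.1, R = (-9.296, 8.366). Then |LR| = |R − L| = 29.66.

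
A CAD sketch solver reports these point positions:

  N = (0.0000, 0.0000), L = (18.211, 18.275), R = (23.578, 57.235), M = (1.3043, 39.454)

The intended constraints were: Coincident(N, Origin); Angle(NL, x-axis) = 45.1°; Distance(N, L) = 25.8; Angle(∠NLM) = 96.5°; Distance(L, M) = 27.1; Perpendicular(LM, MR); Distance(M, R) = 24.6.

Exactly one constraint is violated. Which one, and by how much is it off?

Distance(M, R) = 24.6 — off by 3.90.

N = (0.00, 0.00) ✓; NL at 45.10° ✓; |NL| = 25.80 ✓; ∠NLM = 96.50° ✓; |LM| = 27.10 ✓; ∠(LM, MR) = 90.00° ✓; |MR| = 28.50 ✗.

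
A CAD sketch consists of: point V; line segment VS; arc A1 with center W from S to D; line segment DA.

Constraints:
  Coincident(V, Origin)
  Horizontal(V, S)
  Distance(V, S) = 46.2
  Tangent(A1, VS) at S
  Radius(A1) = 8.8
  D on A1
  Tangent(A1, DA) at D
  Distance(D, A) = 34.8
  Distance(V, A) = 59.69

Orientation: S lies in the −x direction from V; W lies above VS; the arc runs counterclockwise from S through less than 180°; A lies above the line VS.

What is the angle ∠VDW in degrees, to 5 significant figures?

161.31°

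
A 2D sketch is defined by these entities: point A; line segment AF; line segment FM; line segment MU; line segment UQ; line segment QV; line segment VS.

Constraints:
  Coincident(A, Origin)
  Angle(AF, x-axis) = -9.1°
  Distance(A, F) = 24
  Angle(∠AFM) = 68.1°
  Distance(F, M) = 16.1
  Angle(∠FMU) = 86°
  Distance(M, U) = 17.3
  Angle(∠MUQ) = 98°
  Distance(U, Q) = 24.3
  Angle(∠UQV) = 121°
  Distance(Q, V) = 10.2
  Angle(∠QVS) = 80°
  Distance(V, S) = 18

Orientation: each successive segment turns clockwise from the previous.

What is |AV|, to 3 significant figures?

26.8

∠MUQ = 98.0° gives UQ at 63.0° from the x-axis; with |UQ| = 24.3, Q = (12.3, 14.0). ∠UQV = 121.0° gives QV at 4.00° from the x-axis; with |QV| = 10.2, V = (22.4, 14.7). Then |AV| = |V − A| = 26.8.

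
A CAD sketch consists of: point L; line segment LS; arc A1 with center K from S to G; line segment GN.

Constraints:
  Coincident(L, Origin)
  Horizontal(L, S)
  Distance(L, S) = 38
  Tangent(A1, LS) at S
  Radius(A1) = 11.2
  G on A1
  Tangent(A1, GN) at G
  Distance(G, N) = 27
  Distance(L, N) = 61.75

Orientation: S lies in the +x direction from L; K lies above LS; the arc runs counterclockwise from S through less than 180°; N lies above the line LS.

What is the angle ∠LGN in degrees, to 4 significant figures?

101.2°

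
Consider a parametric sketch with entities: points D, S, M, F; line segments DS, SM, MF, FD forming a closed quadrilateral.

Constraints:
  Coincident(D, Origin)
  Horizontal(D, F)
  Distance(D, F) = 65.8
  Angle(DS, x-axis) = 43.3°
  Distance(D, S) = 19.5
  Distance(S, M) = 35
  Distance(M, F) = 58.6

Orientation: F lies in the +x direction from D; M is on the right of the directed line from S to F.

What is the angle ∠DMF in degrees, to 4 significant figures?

96.17°

Checks: |SM| = 35.00 ✓; |MF| = 58.60 ✓.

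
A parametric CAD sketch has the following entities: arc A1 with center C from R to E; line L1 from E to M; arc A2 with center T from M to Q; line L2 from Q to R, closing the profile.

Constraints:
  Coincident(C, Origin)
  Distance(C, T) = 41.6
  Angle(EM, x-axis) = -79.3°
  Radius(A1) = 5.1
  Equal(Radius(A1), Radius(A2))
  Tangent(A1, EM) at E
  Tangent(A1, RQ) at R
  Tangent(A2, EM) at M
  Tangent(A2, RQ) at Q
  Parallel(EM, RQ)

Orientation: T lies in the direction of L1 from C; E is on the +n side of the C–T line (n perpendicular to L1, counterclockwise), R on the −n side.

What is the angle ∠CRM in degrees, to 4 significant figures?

76.22°

The slot axis is L1's direction at -79.3°, so u = (cos -79.3°, sin -79.3°) = (0.1857, -0.9826) and n = (−sin -79.3°, cos -79.3°) = (0.9826, 0.1857). C is at the origin and T lies 41.6 along u from C, so T = 41.6·u = (7.724, -40.88). Tangency of A1 to both parallel lines with radius 5.1 puts E and R at C ± 5.1·n: E = (5.011, 0.9469), R = (-5.011, -0.9469). Equal radii place M and Q the same way about T: M = T + 5.1·n = (12.74, -39.93), Q = T − 5.1·n = (2.712, -41.82). Then cos ∠CRM = RC·RM / (|RC||RM|), giving 76.22°.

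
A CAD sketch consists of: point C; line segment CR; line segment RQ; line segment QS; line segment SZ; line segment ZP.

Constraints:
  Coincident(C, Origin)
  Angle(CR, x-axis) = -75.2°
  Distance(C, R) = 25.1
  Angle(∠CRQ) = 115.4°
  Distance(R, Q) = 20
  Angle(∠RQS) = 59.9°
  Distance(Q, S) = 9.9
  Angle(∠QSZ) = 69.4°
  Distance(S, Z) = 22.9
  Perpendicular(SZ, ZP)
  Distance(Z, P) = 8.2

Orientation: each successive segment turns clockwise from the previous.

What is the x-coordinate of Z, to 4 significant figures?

11.92

∠RQS = 59.9° gives QS at 100.1° from the x-axis; with |QS| = 9.9, S = (-10.60, -27.43). ∠QSZ = 69.4° gives SZ at -10.50° from the x-axis; with |SZ| = 22.9, Z = (11.92, -31.60). So Z.x = 11.92.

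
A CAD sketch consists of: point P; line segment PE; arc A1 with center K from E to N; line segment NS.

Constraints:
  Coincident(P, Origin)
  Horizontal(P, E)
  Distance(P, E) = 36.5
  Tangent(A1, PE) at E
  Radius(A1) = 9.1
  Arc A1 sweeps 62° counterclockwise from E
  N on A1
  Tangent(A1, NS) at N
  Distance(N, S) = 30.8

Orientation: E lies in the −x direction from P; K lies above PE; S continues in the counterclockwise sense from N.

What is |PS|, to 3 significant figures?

35.0

P is at the origin; P and E share the same y with |PE| = 36.5 and E on the −x side, so E = (-36.5, 0.00). The tangent condition forces KE to be normal to PE, so K = E + (0, 9.1) = (-36.5, 9.10). On A1, E sits at bearing -90° from K; a 62° counterclockwise sweep puts N at bearing -28°, so N = K + 9.1·(cos -28°, sin -28°) = (-28.5, 4.83). The tangent condition forces KN to be normal to NS, so NS runs along (−sin -28°, cos -28°); with |NS| = 30.8, S = (-14.0, 32.0). Then |PS| = |S − P| = 35.0.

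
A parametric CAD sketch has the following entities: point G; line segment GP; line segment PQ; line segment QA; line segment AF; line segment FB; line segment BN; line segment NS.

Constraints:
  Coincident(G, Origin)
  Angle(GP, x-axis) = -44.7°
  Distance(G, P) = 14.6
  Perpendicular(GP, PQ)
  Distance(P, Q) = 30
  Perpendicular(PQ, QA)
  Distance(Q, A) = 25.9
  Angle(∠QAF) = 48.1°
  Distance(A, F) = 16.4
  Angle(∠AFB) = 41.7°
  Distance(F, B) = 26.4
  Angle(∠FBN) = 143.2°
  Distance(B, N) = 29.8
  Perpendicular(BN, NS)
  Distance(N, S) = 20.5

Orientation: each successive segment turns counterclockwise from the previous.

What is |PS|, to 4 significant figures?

74.38

∠FBN = 143.2° gives BN at 82.30° from the x-axis; with |BN| = 29.8, N = (34.77, 61.25). BN ⟂ NS, so NS runs at 172.3°; with |NS| = 20.5, S = (14.45, 64.00). Then |PS| = |S − P| = 74.38.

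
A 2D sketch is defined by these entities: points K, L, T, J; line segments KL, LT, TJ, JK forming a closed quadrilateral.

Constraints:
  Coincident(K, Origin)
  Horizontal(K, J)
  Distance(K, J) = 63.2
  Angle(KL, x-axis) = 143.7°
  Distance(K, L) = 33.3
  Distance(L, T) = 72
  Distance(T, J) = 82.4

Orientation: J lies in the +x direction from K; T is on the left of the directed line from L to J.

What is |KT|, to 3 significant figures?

75.4

K is at the origin; K and J share the same y with |KJ| = 63.2 and J in +x, so J = (63.2, 0). KL runs at 143.7° with |KL| = 33.3, so L = (-26.8, 19.7). T is determined by |LT| = 72.0 and |TJ| = 82.4 together: it lies at the intersection of circle(L, 72.0) and circle(J, 82.4). With |LJ| = 92.2, the foot of the radical line on LJ is 37.4 from L and the perpendicular offset is √(72.0² − 37.4²) = 61.5. Taking the left-of-LJ solution: T = (22.8, 71.8).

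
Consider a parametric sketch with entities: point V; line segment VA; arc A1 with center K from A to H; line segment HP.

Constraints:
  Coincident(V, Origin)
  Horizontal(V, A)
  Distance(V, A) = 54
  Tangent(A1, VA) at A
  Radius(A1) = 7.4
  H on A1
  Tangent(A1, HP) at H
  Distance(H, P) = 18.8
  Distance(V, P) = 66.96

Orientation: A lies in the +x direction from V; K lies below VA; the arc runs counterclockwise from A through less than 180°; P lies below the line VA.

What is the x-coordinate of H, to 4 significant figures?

48.66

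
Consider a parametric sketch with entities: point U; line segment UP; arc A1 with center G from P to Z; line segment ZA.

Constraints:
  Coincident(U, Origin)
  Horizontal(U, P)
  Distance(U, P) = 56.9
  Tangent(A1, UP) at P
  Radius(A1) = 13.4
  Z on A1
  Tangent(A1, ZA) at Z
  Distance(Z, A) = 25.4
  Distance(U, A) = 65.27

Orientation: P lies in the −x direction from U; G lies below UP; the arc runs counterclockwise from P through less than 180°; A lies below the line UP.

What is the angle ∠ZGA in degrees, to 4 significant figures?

62.19°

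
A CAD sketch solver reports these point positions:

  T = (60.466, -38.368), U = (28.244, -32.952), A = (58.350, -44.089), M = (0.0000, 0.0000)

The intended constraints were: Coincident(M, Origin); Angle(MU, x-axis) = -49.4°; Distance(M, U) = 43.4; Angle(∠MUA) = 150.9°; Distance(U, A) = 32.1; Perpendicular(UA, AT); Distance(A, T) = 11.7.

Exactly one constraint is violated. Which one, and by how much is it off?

Distance(A, T) = 11.7 — off by 5.60.

M = (0.00, 0.00) ✓; MU at -49.40° ✓; |MU| = 43.40 ✓; ∠MUA = 150.9° ✓; |UA| = 32.10 ✓; ∠(UA, AT) = 90.00° ✓; |AT| = 6.100 ✗.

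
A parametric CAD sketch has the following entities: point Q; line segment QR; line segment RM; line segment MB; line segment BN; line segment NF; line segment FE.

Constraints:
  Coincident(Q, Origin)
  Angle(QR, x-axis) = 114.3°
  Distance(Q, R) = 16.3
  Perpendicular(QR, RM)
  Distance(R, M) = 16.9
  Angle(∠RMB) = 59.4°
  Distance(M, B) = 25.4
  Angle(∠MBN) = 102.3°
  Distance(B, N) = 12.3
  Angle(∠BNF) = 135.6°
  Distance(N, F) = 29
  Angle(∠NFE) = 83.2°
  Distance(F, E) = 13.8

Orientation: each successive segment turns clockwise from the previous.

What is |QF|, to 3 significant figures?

31.9

Q is at the origin; QR runs at 114.3° with length 16.3, so R = (-6.71, 14.9). QR ⟂ RM, so RM runs at 24.3°; with |RM| = 16.9, M = (8.70, 21.8). ∠RMB = 59.4° gives MB at -96.3° from the x-axis; with |MB| = 25.4, B = (5.91, -3.44). ∠MBN = 102.3° gives BN at -174° from the x-axis; with |BN| = 12.3, N = (-6.32, -4.72). ∠BNF = 135.6° gives NF at 142° from the x-axis; with |NF| = 29.0, F = (-29.1, 13.3). Then |QF| = |F − Q| = 31.9.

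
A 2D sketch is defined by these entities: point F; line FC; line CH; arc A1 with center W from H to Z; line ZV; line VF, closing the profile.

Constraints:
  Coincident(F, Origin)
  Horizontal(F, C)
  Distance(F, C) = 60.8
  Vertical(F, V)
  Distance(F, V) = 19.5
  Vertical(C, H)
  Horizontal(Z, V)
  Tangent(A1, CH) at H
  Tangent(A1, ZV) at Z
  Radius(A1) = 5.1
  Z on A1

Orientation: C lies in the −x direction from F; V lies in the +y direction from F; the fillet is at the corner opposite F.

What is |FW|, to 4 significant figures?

57.53

F is at the origin; FC is horizontal with |FC| = 60.8 and C on the −x side, so C = (-60.80, 0.000). F and V share the same x with |FV| = 19.5 and V on the +y side, so V = (0.000, 19.50). The virtual corner opposite F is at (-60.80, 19.50). Tangency of A1 to CH means the radius WH is perpendicular to CH and since A1 is tangent to ZV there, WZ ⟂ ZV, with radius 5.1, so the center W sits 5.1 in from both sides at W = (-55.70, 14.40). Then |FW| = |W − F| = 57.53.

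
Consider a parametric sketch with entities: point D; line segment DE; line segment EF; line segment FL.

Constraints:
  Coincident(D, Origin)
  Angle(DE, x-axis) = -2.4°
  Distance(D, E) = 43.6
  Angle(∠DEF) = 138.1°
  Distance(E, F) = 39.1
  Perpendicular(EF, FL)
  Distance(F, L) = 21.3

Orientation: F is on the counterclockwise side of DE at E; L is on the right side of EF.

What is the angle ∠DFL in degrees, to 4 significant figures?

112.1°

∠DEF = 138.1°, so EF runs at -2.4° + (180° − 138.1°) = 39.50° from the x-axis; with |EF| = 39.1, F = E + 39.1·(cos 39.50°, sin 39.50°) = (73.73, 23.04). EF ⟂ FL; with |FL| = 21.3 on the right of EF, L = F + 21.3·(0.6361, -0.7716) = (87.28, 6.609). Then cos ∠DFL = FD·FL / (|FD||FL|), giving 112.1°.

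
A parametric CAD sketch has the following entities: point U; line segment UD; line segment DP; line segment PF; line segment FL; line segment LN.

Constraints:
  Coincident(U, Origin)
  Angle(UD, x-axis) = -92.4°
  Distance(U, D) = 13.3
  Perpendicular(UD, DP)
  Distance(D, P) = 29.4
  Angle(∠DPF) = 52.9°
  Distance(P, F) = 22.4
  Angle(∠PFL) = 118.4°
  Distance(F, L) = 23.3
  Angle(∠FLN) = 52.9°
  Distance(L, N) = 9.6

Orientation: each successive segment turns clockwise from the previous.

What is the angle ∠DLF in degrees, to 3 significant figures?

72.2°

U is at the origin; UD runs at -92.4° with length 13.3, so D = (-0.557, -13.3). The perpendicularity gives DP at right angles to UD, so DP runs at 178°; with |DP| = 29.4, P = (-29.9, -12.1). ∠DPF = 52.9° gives PF at 50.5° from the x-axis; with |PF| = 22.4, F = (-15.7, 5.23). ∠PFL = 118.4° gives FL at -11.1° from the x-axis; with |FL| = 23.3, L = (7.18, 0.741). Then cos ∠DLF = LD·LF / (|LD||LF|), giving 72.2°.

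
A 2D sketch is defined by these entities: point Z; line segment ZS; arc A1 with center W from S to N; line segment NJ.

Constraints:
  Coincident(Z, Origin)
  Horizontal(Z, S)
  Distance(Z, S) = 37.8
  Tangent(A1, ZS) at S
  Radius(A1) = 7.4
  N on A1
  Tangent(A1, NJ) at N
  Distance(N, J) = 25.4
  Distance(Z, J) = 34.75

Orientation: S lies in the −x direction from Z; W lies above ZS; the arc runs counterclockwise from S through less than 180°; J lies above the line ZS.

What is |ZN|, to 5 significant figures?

31.329

Checks: |WN| = 7.400 ✓; ∠(WN, NJ) = 90.00° ✓; |NJ| = 25.40 ✓; |ZJ| = 34.75 ✓.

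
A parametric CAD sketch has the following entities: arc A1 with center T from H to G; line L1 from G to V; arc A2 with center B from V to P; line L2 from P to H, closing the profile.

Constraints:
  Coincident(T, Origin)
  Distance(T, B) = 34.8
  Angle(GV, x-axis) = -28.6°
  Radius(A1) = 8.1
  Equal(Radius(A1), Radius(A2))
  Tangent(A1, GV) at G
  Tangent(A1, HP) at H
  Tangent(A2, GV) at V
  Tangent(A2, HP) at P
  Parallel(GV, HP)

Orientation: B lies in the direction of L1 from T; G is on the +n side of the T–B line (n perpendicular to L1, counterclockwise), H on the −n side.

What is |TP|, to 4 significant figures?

35.73

Tangency of A1 to both parallel lines with radius 8.1 puts G and H at T ± 8.1·n: G = (3.877, 7.112), H = (-3.877, -7.112). Equal radii place V and P the same way about B: V = B + 8.1·n = (34.43, -9.547), P = B − 8.1·n = (26.68, -23.77). Then |TP| = |P − T| = 35.73.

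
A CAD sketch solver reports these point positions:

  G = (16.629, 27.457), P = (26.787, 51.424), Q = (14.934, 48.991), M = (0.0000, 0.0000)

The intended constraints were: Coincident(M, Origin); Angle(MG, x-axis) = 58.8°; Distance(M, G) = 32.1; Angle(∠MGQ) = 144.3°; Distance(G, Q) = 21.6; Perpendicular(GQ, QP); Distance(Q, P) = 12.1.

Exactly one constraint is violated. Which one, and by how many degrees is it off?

Perpendicular(GQ, QP) — off by 7.10°.

M = (0.00, 0.00) ✓; MG at 58.80° ✓; |MG| = 32.10 ✓; ∠MGQ = 144.3° ✓; |GQ| = 21.60 ✓; ∠(GQ, QP) = 82.90° ✗; |QP| = 12.10 ✓.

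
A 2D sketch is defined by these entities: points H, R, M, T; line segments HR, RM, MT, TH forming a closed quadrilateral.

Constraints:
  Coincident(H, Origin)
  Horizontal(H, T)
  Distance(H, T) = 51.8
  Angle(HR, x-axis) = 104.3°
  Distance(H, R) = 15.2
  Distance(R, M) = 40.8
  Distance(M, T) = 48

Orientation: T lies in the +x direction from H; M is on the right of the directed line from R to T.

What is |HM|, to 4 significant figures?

25.71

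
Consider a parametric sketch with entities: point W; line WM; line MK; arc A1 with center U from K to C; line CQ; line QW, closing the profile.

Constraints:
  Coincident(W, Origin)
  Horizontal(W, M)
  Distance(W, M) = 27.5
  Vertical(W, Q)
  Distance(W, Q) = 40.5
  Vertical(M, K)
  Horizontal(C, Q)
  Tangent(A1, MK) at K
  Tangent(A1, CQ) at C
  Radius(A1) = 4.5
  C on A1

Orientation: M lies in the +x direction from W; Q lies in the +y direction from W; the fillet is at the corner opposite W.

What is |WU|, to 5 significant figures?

42.720

W is at the origin; WM is horizontal with |WM| = 27.5 and M on the +x side, so M = (27.500, 0.0000). W and Q share the same x with |WQ| = 40.5 and Q on the +y side, so Q = (0.0000, 40.500). The virtual corner opposite W is at (27.500, 40.500). The tangent condition forces UK to be normal to MK and A1 meets CQ tangentially, so UC is at right angles to CQ, with radius 4.5, so the center U sits 4.5 in from both sides at U = (23.000, 36.000). Then |WU| = |U − W| = 42.720.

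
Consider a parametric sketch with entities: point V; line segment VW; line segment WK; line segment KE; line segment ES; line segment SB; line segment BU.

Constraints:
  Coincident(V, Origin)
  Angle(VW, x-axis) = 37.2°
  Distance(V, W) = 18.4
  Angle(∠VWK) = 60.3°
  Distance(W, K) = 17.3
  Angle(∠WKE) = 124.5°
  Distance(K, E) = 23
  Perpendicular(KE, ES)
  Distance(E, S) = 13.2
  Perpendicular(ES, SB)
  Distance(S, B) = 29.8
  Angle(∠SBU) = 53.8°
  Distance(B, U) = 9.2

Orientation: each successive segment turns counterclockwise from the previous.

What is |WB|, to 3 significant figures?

3.18

KE is perpendicular to ES, so ES runs at -57.6°; with |ES| = 13.2, S = (-13.6, -5.56). ES is perpendicular to SB, so SB runs at 32.4°; with |SB| = 29.8, B = (11.6, 10.4). Then |WB| = |B − W| = 3.18.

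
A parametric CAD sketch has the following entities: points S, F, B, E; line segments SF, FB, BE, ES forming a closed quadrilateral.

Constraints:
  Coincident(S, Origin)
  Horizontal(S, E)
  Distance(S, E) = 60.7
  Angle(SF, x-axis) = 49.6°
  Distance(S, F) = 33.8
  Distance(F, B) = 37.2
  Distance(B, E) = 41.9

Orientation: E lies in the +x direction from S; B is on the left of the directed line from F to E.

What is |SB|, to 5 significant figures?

69.401

Checks: |FB| = 37.20 ✓; |BE| = 41.90 ✓.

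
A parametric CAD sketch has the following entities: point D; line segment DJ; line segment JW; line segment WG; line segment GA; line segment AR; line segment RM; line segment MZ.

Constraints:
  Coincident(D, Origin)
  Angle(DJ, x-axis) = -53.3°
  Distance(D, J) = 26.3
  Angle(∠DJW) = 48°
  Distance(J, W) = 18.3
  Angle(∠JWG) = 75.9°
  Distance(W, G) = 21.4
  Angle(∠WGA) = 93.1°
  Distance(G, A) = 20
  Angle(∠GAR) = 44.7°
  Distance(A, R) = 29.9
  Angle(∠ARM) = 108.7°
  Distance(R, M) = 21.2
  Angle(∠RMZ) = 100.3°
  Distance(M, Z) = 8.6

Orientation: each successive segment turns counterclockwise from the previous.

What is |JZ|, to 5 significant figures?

37.553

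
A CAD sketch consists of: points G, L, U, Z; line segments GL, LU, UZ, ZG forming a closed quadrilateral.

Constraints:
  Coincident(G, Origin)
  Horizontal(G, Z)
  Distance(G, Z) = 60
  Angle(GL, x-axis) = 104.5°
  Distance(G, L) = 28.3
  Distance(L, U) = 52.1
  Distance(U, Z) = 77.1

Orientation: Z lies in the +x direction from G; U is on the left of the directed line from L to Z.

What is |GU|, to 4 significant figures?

72.95

Checks: |LU| = 52.10 ✓; |UZ| = 77.10 ✓.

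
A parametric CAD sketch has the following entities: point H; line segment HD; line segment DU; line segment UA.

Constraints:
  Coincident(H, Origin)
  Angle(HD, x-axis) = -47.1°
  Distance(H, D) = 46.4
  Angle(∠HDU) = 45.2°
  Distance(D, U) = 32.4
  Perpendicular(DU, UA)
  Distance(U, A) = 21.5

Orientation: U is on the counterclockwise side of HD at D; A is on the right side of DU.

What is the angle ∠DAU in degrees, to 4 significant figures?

56.43°

H is at the origin; HD runs at -47.1° with length 46.4, so D = 46.4·(cos -47.1°, sin -47.1°) = (31.59, -33.99). ∠HDU = 45.2°, so DU runs at -47.1° + (180° − 45.2°) = 87.70° from the x-axis; with |DU| = 32.4, U = D + 32.4·(cos 87.70°, sin 87.70°) = (32.89, -1.616). DU ⟂ UA; with |UA| = 21.5 on the right of DU, A = U + 21.5·(0.9992, -0.04013) = (54.37, -2.479). Then cos ∠DAU = AD·AU / (|AD||AU|), giving 56.43°.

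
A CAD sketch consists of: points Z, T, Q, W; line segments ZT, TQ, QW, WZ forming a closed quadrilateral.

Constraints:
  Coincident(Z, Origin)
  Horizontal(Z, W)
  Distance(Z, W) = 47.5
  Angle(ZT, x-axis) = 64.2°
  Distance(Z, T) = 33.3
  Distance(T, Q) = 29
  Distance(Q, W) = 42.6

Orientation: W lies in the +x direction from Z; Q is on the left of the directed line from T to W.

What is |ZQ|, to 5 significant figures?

58.645

Checks: |TQ| = 29.00 ✓; |QW| = 42.60 ✓.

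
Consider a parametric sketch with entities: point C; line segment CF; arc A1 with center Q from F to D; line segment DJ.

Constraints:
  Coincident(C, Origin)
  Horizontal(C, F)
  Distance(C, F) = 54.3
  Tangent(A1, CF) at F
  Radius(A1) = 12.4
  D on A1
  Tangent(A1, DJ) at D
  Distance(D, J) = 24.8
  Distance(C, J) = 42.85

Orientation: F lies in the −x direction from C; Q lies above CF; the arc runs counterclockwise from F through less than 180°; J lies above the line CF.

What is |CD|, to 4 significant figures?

43.81

Checks: |CF| = 54.30 ✓; |QD| = 12.40 ✓; ∠(QD, DJ) = 90.00° ✓; |DJ| = 24.80 ✓; |CJ| = 42.85 ✓.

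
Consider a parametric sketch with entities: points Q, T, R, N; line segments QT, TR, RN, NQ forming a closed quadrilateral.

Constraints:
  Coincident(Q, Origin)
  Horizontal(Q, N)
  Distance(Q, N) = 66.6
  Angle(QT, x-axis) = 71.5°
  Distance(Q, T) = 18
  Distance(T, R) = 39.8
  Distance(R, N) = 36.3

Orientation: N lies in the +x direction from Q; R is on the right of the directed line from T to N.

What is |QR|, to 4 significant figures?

34.76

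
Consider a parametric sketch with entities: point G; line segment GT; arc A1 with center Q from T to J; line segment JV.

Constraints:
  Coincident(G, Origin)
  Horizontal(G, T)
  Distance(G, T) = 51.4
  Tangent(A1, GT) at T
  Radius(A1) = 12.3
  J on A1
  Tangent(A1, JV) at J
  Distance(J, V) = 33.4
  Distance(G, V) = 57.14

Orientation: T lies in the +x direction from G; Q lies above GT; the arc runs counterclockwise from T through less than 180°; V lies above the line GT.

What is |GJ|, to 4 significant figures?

63.58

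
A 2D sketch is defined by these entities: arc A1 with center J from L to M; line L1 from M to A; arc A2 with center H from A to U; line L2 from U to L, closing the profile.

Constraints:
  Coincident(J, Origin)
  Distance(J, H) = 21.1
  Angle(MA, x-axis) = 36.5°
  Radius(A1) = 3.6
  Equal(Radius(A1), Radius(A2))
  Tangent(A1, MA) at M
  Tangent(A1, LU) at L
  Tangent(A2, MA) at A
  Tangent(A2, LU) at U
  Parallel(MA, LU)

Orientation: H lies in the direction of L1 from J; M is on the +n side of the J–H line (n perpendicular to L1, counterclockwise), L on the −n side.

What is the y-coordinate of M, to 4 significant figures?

2.894

J is at the origin and H lies 21.1 along u from J, so H = 21.1·u = (16.96, 12.55). Tangency of A1 to both parallel lines with radius 3.6 puts M and L at J ± 3.6·n: M = (-2.141, 2.894), L = (2.141, -2.894). So M.y = 2.894.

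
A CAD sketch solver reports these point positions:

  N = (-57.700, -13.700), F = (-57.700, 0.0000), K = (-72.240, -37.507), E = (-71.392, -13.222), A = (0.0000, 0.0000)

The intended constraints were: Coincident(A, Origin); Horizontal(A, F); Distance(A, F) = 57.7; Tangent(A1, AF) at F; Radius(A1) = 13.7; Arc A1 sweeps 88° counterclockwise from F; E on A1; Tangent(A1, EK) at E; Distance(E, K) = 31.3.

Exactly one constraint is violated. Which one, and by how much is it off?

Distance(E, K) = 31.3 — off by 7.00.

A = (0.00, 0.00) ✓; A.y = 0.00, F.y = 0.00 ✓; |AF| = 57.70 ✓; ∠(NF, FA) = 90.00° ✓; |NF| = 13.70 ✓; bearing(N→E) − bearing(N→F) = 88.00° ✓; |NE| = 13.70 ✓; ∠(NE, EK) = 90.00° ✓; |EK| = 24.30 ✗.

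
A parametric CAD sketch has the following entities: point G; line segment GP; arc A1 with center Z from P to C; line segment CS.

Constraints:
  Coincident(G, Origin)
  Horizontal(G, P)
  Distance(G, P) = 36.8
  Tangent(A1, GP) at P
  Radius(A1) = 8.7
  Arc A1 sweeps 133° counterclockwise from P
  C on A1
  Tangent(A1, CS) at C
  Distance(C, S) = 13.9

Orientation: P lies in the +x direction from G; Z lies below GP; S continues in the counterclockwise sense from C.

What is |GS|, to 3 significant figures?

47.0

G is at the origin; G and P share the same y with |GP| = 36.8 and P on the +x side, so P = (36.8, 0.00). Since A1 is tangent to GP there, ZP ⟂ GP, so Z = P + (0, -8.7) = (36.8, -8.70). On A1, P sits at bearing 90° from Z; a 133° counterclockwise sweep puts C at bearing 223°, so C = Z + 8.7·(cos 223°, sin 223°) = (30.4, -14.6). The tangent condition forces ZC to be normal to CS, so CS runs along (−sin 223°, cos 223°); with |CS| = 13.9, S = (39.9, -24.8). Then |GS| = |S − G| = 47.0.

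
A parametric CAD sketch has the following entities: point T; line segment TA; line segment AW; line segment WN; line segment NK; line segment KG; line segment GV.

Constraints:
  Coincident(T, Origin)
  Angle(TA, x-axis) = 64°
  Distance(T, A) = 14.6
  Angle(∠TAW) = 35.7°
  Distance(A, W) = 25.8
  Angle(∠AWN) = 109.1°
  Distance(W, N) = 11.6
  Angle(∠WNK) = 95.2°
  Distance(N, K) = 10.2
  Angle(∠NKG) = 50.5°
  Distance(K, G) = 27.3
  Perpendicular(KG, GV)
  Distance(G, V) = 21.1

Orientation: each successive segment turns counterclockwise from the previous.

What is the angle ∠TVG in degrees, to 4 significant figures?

36.71°

∠NKG = 50.5° gives KG at 133.5° from the x-axis; with |KG| = 27.3, G = (-23.08, 9.954). The perpendicularity gives GV at right angles to KG, so GV runs at -136.5°; with |GV| = 21.1, V = (-38.38, -4.570). Then cos ∠TVG = VT·VG / (|VT||VG|), giving 36.71°.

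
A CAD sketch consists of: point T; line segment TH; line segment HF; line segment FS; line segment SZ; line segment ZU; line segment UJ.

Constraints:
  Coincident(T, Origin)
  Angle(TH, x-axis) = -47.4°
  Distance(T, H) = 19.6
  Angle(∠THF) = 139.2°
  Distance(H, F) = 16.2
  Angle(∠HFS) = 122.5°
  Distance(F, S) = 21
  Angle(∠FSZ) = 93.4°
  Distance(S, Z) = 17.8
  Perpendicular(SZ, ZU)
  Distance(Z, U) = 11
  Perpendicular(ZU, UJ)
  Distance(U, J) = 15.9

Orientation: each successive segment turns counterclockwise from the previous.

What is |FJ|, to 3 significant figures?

10.4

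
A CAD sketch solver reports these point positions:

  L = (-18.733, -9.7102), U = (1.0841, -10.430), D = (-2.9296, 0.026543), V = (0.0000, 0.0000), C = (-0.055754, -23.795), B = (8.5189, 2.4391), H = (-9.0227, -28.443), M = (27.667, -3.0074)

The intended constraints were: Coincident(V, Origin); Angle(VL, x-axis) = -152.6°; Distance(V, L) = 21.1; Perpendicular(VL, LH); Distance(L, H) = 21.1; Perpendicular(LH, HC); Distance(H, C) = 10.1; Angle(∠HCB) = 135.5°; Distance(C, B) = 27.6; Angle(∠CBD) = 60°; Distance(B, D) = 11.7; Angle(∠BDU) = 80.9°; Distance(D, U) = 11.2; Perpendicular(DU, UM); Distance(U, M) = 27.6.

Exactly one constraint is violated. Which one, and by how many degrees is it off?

Perpendicular(DU, UM) — off by 5.40°.

V = (0.00, 0.00) ✓; VL at -152.6° ✓; |VL| = 21.10 ✓; ∠(VL, LH) = 90.00° ✓; |LH| = 21.10 ✓; ∠(LH, HC) = 90.00° ✓; |HC| = 10.10 ✓; ∠HCB = 135.5° ✓; |CB| = 27.60 ✓; ∠CBD = 60.00° ✓; |BD| = 11.70 ✓; ∠BDU = 80.90° ✓; |DU| = 11.20 ✓; ∠(DU, UM) = 84.60° ✗; |UM| = 27.60 ✓.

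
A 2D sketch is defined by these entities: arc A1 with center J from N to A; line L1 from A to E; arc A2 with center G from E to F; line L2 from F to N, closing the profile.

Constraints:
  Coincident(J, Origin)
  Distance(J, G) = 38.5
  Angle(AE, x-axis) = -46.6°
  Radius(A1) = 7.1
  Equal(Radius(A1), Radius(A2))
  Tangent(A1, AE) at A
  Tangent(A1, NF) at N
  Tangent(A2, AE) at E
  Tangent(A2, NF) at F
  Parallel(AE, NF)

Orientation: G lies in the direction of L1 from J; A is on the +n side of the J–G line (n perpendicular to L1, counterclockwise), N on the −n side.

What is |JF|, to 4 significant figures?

39.15

The slot axis is L1's direction at -46.6°, so u = (cos -46.6°, sin -46.6°) = (0.6871, -0.7266) and n = (−sin -46.6°, cos -46.6°) = (0.7266, 0.6871). J is at the origin and G lies 38.5 along u from J, so G = 38.5·u = (26.45, -27.97). Tangency of A1 to both parallel lines with radius 7.1 puts A and N at J ± 7.1·n: A = (5.159, 4.878), N = (-5.159, -4.878). Equal radii place E and F the same way about G: E = G + 7.1·n = (31.61, -23.09), F = G − 7.1·n = (21.29, -32.85). Then |JF| = |F − J| = 39.15.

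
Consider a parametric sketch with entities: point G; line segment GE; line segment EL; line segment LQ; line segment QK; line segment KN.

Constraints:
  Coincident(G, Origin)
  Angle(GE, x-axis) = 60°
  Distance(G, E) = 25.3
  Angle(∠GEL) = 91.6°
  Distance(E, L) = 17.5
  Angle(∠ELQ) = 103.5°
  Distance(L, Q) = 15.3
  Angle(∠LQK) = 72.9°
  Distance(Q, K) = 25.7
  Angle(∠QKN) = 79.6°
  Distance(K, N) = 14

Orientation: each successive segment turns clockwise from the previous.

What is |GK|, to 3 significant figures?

12.6

G is at the origin; GE runs at 60.0° with length 25.3, so E = (12.7, 21.9). ∠GEL = 91.6° gives EL at -28.4° from the x-axis; with |EL| = 17.5, L = (28.0, 13.6). ∠ELQ = 103.5° gives LQ at -105° from the x-axis; with |LQ| = 15.3, Q = (24.1, -1.20). ∠LQK = 72.9° gives QK at 148° from the x-axis; with |QK| = 25.7, K = (2.31, 12.4). Then |GK| = |K − G| = 12.6.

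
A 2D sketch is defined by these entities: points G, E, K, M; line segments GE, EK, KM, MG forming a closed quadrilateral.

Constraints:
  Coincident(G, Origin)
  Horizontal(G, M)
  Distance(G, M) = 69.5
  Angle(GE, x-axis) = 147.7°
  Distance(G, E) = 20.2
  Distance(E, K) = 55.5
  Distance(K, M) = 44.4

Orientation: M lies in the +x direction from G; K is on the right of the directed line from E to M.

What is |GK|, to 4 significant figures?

35.30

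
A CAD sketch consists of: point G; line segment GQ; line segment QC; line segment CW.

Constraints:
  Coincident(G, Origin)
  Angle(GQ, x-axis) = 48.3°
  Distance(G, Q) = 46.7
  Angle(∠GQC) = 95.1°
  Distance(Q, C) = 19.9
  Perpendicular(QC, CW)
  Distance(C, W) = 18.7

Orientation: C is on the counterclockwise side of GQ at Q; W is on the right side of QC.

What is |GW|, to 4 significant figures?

69.51

G is at the origin; GQ runs at 48.3° with length 46.7, so Q = 46.7·(cos 48.3°, sin 48.3°) = (31.07, 34.87). ∠GQC = 95.1°, so QC runs at 48.3° + (180° − 95.1°) = 133.2° from the x-axis; with |QC| = 19.9, C = Q + 19.9·(cos 133.2°, sin 133.2°) = (17.44, 49.37). QC is perpendicular to CW; with |CW| = 18.7 on the right of QC, W = C + 18.7·(0.7290, 0.6845) = (31.08, 62.18). Then |GW| = |W − G| = 69.51.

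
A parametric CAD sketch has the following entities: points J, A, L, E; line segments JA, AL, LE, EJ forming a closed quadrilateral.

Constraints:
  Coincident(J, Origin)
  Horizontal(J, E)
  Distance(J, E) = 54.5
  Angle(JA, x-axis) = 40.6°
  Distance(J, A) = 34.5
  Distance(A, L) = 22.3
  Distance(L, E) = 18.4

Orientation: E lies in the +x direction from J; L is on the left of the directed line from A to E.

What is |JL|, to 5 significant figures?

50.841

J is at the origin; J and E share the same y with |JE| = 54.5 and E in +x, so E = (54.5, 0). JA runs at 40.6° with |JA| = 34.5, so A = (26.195, 22.452). L is determined by |AL| = 22.3 and |LE| = 18.4 together: it lies at the intersection of circle(A, 22.3) and circle(E, 18.4). With |AE| = 36.128, the foot of the radical line on AE is 20.261 from A and the perpendicular offset is √(22.3² − 20.261²) = 9.3158. Taking the left-of-AE solution: L = (47.858, 17.159).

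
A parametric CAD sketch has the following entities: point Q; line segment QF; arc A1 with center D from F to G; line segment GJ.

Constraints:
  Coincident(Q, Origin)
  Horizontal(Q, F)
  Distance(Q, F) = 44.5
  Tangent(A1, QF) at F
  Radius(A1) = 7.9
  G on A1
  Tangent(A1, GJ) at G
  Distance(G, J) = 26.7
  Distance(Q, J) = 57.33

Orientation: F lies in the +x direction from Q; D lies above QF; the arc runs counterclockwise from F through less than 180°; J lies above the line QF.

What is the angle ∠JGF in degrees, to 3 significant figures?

127°

Checks: |DG| = 7.900 ✓; ∠(DG, GJ) = 90.00° ✓; |GJ| = 26.70 ✓; |QJ| = 57.33 ✓.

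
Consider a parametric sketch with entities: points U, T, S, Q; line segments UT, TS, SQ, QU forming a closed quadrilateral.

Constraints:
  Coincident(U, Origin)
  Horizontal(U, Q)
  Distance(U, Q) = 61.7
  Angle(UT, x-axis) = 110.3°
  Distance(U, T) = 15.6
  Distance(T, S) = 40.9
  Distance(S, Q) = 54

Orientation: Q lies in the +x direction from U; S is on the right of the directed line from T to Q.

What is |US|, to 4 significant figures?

25.42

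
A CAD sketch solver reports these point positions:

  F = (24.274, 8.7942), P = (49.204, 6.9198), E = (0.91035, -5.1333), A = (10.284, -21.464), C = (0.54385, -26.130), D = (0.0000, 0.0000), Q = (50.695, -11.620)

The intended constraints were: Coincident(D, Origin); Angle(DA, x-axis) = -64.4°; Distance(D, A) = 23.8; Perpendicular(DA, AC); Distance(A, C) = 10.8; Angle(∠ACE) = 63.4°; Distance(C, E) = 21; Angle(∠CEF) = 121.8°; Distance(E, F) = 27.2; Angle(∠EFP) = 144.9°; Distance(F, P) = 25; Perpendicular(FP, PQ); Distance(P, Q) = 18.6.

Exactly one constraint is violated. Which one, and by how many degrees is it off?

Perpendicular(FP, PQ) — off by 8.90°.

D = (0.00, 0.00) ✓; DA at -64.40° ✓; |DA| = 23.80 ✓; ∠(DA, AC) = 90.00° ✓; |AC| = 10.80 ✓; ∠ACE = 63.40° ✓; |CE| = 21.00 ✓; ∠CEF = 121.8° ✓; |EF| = 27.20 ✓; ∠EFP = 144.9° ✓; |FP| = 25.00 ✓; ∠(FP, PQ) = 81.10° ✗; |PQ| = 18.60 ✓.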